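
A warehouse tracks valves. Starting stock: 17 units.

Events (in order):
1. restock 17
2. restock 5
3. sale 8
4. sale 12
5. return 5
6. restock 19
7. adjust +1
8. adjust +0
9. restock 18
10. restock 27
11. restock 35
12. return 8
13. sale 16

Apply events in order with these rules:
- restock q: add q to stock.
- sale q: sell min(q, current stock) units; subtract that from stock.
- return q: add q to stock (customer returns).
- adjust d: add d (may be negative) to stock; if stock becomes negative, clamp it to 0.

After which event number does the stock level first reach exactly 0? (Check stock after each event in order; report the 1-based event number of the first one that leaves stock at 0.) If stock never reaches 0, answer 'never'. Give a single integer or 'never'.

Processing events:
Start: stock = 17
  Event 1 (restock 17): 17 + 17 = 34
  Event 2 (restock 5): 34 + 5 = 39
  Event 3 (sale 8): sell min(8,39)=8. stock: 39 - 8 = 31. total_sold = 8
  Event 4 (sale 12): sell min(12,31)=12. stock: 31 - 12 = 19. total_sold = 20
  Event 5 (return 5): 19 + 5 = 24
  Event 6 (restock 19): 24 + 19 = 43
  Event 7 (adjust +1): 43 + 1 = 44
  Event 8 (adjust +0): 44 + 0 = 44
  Event 9 (restock 18): 44 + 18 = 62
  Event 10 (restock 27): 62 + 27 = 89
  Event 11 (restock 35): 89 + 35 = 124
  Event 12 (return 8): 124 + 8 = 132
  Event 13 (sale 16): sell min(16,132)=16. stock: 132 - 16 = 116. total_sold = 36
Final: stock = 116, total_sold = 36

Stock never reaches 0.

Answer: never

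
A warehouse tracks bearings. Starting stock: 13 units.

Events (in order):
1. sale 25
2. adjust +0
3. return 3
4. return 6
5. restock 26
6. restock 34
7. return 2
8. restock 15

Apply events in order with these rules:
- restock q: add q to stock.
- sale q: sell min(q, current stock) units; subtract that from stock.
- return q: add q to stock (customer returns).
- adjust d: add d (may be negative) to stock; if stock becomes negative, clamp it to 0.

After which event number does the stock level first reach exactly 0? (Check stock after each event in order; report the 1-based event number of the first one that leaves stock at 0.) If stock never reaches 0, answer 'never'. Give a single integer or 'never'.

Answer: 1

Derivation:
Processing events:
Start: stock = 13
  Event 1 (sale 25): sell min(25,13)=13. stock: 13 - 13 = 0. total_sold = 13
  Event 2 (adjust +0): 0 + 0 = 0
  Event 3 (return 3): 0 + 3 = 3
  Event 4 (return 6): 3 + 6 = 9
  Event 5 (restock 26): 9 + 26 = 35
  Event 6 (restock 34): 35 + 34 = 69
  Event 7 (return 2): 69 + 2 = 71
  Event 8 (restock 15): 71 + 15 = 86
Final: stock = 86, total_sold = 13

First zero at event 1.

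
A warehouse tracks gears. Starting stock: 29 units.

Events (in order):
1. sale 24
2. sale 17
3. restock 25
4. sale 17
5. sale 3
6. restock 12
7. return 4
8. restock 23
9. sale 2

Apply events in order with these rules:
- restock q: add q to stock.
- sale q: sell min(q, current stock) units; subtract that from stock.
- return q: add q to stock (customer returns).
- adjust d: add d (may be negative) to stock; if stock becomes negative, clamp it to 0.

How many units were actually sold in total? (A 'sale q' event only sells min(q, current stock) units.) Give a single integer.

Answer: 51

Derivation:
Processing events:
Start: stock = 29
  Event 1 (sale 24): sell min(24,29)=24. stock: 29 - 24 = 5. total_sold = 24
  Event 2 (sale 17): sell min(17,5)=5. stock: 5 - 5 = 0. total_sold = 29
  Event 3 (restock 25): 0 + 25 = 25
  Event 4 (sale 17): sell min(17,25)=17. stock: 25 - 17 = 8. total_sold = 46
  Event 5 (sale 3): sell min(3,8)=3. stock: 8 - 3 = 5. total_sold = 49
  Event 6 (restock 12): 5 + 12 = 17
  Event 7 (return 4): 17 + 4 = 21
  Event 8 (restock 23): 21 + 23 = 44
  Event 9 (sale 2): sell min(2,44)=2. stock: 44 - 2 = 42. total_sold = 51
Final: stock = 42, total_sold = 51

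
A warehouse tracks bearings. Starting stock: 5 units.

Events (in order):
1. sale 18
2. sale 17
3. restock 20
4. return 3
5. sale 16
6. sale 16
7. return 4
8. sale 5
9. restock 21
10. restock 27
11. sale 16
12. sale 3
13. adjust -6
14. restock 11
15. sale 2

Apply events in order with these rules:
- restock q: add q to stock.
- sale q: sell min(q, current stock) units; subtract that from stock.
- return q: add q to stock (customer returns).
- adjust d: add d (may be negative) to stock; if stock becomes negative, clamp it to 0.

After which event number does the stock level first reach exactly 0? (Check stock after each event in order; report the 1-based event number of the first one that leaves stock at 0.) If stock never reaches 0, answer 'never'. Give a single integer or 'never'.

Processing events:
Start: stock = 5
  Event 1 (sale 18): sell min(18,5)=5. stock: 5 - 5 = 0. total_sold = 5
  Event 2 (sale 17): sell min(17,0)=0. stock: 0 - 0 = 0. total_sold = 5
  Event 3 (restock 20): 0 + 20 = 20
  Event 4 (return 3): 20 + 3 = 23
  Event 5 (sale 16): sell min(16,23)=16. stock: 23 - 16 = 7. total_sold = 21
  Event 6 (sale 16): sell min(16,7)=7. stock: 7 - 7 = 0. total_sold = 28
  Event 7 (return 4): 0 + 4 = 4
  Event 8 (sale 5): sell min(5,4)=4. stock: 4 - 4 = 0. total_sold = 32
  Event 9 (restock 21): 0 + 21 = 21
  Event 10 (restock 27): 21 + 27 = 48
  Event 11 (sale 16): sell min(16,48)=16. stock: 48 - 16 = 32. total_sold = 48
  Event 12 (sale 3): sell min(3,32)=3. stock: 32 - 3 = 29. total_sold = 51
  Event 13 (adjust -6): 29 + -6 = 23
  Event 14 (restock 11): 23 + 11 = 34
  Event 15 (sale 2): sell min(2,34)=2. stock: 34 - 2 = 32. total_sold = 53
Final: stock = 32, total_sold = 53

First zero at event 1.

Answer: 1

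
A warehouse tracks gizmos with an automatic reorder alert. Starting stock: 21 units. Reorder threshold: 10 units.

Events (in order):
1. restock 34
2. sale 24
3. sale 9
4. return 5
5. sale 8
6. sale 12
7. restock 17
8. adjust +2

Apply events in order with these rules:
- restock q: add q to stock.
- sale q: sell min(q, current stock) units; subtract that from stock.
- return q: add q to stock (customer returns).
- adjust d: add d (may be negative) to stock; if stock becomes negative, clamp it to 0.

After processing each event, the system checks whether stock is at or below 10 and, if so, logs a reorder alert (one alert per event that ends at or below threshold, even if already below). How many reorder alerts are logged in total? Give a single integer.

Answer: 1

Derivation:
Processing events:
Start: stock = 21
  Event 1 (restock 34): 21 + 34 = 55
  Event 2 (sale 24): sell min(24,55)=24. stock: 55 - 24 = 31. total_sold = 24
  Event 3 (sale 9): sell min(9,31)=9. stock: 31 - 9 = 22. total_sold = 33
  Event 4 (return 5): 22 + 5 = 27
  Event 5 (sale 8): sell min(8,27)=8. stock: 27 - 8 = 19. total_sold = 41
  Event 6 (sale 12): sell min(12,19)=12. stock: 19 - 12 = 7. total_sold = 53
  Event 7 (restock 17): 7 + 17 = 24
  Event 8 (adjust +2): 24 + 2 = 26
Final: stock = 26, total_sold = 53

Checking against threshold 10:
  After event 1: stock=55 > 10
  After event 2: stock=31 > 10
  After event 3: stock=22 > 10
  After event 4: stock=27 > 10
  After event 5: stock=19 > 10
  After event 6: stock=7 <= 10 -> ALERT
  After event 7: stock=24 > 10
  After event 8: stock=26 > 10
Alert events: [6]. Count = 1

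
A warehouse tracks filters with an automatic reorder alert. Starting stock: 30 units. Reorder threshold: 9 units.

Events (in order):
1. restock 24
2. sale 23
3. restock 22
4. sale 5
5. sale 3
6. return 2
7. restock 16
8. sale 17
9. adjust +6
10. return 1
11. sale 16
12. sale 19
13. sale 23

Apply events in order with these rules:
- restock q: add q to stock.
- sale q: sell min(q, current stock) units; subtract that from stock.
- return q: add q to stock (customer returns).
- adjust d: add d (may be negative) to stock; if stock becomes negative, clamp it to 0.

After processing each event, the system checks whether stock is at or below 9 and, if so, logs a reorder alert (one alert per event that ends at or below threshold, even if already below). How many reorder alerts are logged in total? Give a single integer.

Processing events:
Start: stock = 30
  Event 1 (restock 24): 30 + 24 = 54
  Event 2 (sale 23): sell min(23,54)=23. stock: 54 - 23 = 31. total_sold = 23
  Event 3 (restock 22): 31 + 22 = 53
  Event 4 (sale 5): sell min(5,53)=5. stock: 53 - 5 = 48. total_sold = 28
  Event 5 (sale 3): sell min(3,48)=3. stock: 48 - 3 = 45. total_sold = 31
  Event 6 (return 2): 45 + 2 = 47
  Event 7 (restock 16): 47 + 16 = 63
  Event 8 (sale 17): sell min(17,63)=17. stock: 63 - 17 = 46. total_sold = 48
  Event 9 (adjust +6): 46 + 6 = 52
  Event 10 (return 1): 52 + 1 = 53
  Event 11 (sale 16): sell min(16,53)=16. stock: 53 - 16 = 37. total_sold = 64
  Event 12 (sale 19): sell min(19,37)=19. stock: 37 - 19 = 18. total_sold = 83
  Event 13 (sale 23): sell min(23,18)=18. stock: 18 - 18 = 0. total_sold = 101
Final: stock = 0, total_sold = 101

Checking against threshold 9:
  After event 1: stock=54 > 9
  After event 2: stock=31 > 9
  After event 3: stock=53 > 9
  After event 4: stock=48 > 9
  After event 5: stock=45 > 9
  After event 6: stock=47 > 9
  After event 7: stock=63 > 9
  After event 8: stock=46 > 9
  After event 9: stock=52 > 9
  After event 10: stock=53 > 9
  After event 11: stock=37 > 9
  After event 12: stock=18 > 9
  After event 13: stock=0 <= 9 -> ALERT
Alert events: [13]. Count = 1

Answer: 1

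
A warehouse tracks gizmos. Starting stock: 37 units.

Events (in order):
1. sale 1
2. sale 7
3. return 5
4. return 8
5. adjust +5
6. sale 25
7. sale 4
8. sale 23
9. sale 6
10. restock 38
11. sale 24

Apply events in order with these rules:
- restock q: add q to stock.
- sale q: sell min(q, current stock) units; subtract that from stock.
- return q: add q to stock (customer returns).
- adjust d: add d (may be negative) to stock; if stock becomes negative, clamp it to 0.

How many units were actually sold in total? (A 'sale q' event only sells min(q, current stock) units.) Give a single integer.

Answer: 79

Derivation:
Processing events:
Start: stock = 37
  Event 1 (sale 1): sell min(1,37)=1. stock: 37 - 1 = 36. total_sold = 1
  Event 2 (sale 7): sell min(7,36)=7. stock: 36 - 7 = 29. total_sold = 8
  Event 3 (return 5): 29 + 5 = 34
  Event 4 (return 8): 34 + 8 = 42
  Event 5 (adjust +5): 42 + 5 = 47
  Event 6 (sale 25): sell min(25,47)=25. stock: 47 - 25 = 22. total_sold = 33
  Event 7 (sale 4): sell min(4,22)=4. stock: 22 - 4 = 18. total_sold = 37
  Event 8 (sale 23): sell min(23,18)=18. stock: 18 - 18 = 0. total_sold = 55
  Event 9 (sale 6): sell min(6,0)=0. stock: 0 - 0 = 0. total_sold = 55
  Event 10 (restock 38): 0 + 38 = 38
  Event 11 (sale 24): sell min(24,38)=24. stock: 38 - 24 = 14. total_sold = 79
Final: stock = 14, total_sold = 79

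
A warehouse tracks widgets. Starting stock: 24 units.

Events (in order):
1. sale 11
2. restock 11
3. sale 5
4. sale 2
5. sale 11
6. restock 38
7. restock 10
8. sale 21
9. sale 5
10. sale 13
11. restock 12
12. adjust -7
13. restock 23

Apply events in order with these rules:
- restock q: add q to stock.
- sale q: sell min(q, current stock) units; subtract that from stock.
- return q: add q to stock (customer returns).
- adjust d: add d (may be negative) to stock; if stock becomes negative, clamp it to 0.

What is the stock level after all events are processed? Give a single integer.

Processing events:
Start: stock = 24
  Event 1 (sale 11): sell min(11,24)=11. stock: 24 - 11 = 13. total_sold = 11
  Event 2 (restock 11): 13 + 11 = 24
  Event 3 (sale 5): sell min(5,24)=5. stock: 24 - 5 = 19. total_sold = 16
  Event 4 (sale 2): sell min(2,19)=2. stock: 19 - 2 = 17. total_sold = 18
  Event 5 (sale 11): sell min(11,17)=11. stock: 17 - 11 = 6. total_sold = 29
  Event 6 (restock 38): 6 + 38 = 44
  Event 7 (restock 10): 44 + 10 = 54
  Event 8 (sale 21): sell min(21,54)=21. stock: 54 - 21 = 33. total_sold = 50
  Event 9 (sale 5): sell min(5,33)=5. stock: 33 - 5 = 28. total_sold = 55
  Event 10 (sale 13): sell min(13,28)=13. stock: 28 - 13 = 15. total_sold = 68
  Event 11 (restock 12): 15 + 12 = 27
  Event 12 (adjust -7): 27 + -7 = 20
  Event 13 (restock 23): 20 + 23 = 43
Final: stock = 43, total_sold = 68

Answer: 43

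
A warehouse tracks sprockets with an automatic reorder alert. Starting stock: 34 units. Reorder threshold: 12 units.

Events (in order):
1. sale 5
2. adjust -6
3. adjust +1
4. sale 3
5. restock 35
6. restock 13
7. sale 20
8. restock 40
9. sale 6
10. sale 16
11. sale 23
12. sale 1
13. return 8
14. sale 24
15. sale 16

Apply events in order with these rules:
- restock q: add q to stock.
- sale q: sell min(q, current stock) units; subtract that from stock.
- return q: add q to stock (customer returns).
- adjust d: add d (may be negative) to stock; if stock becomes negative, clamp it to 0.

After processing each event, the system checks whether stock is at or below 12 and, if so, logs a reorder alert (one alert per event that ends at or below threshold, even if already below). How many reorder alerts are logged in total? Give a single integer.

Answer: 1

Derivation:
Processing events:
Start: stock = 34
  Event 1 (sale 5): sell min(5,34)=5. stock: 34 - 5 = 29. total_sold = 5
  Event 2 (adjust -6): 29 + -6 = 23
  Event 3 (adjust +1): 23 + 1 = 24
  Event 4 (sale 3): sell min(3,24)=3. stock: 24 - 3 = 21. total_sold = 8
  Event 5 (restock 35): 21 + 35 = 56
  Event 6 (restock 13): 56 + 13 = 69
  Event 7 (sale 20): sell min(20,69)=20. stock: 69 - 20 = 49. total_sold = 28
  Event 8 (restock 40): 49 + 40 = 89
  Event 9 (sale 6): sell min(6,89)=6. stock: 89 - 6 = 83. total_sold = 34
  Event 10 (sale 16): sell min(16,83)=16. stock: 83 - 16 = 67. total_sold = 50
  Event 11 (sale 23): sell min(23,67)=23. stock: 67 - 23 = 44. total_sold = 73
  Event 12 (sale 1): sell min(1,44)=1. stock: 44 - 1 = 43. total_sold = 74
  Event 13 (return 8): 43 + 8 = 51
  Event 14 (sale 24): sell min(24,51)=24. stock: 51 - 24 = 27. total_sold = 98
  Event 15 (sale 16): sell min(16,27)=16. stock: 27 - 16 = 11. total_sold = 114
Final: stock = 11, total_sold = 114

Checking against threshold 12:
  After event 1: stock=29 > 12
  After event 2: stock=23 > 12
  After event 3: stock=24 > 12
  After event 4: stock=21 > 12
  After event 5: stock=56 > 12
  After event 6: stock=69 > 12
  After event 7: stock=49 > 12
  After event 8: stock=89 > 12
  After event 9: stock=83 > 12
  After event 10: stock=67 > 12
  After event 11: stock=44 > 12
  After event 12: stock=43 > 12
  After event 13: stock=51 > 12
  After event 14: stock=27 > 12
  After event 15: stock=11 <= 12 -> ALERT
Alert events: [15]. Count = 1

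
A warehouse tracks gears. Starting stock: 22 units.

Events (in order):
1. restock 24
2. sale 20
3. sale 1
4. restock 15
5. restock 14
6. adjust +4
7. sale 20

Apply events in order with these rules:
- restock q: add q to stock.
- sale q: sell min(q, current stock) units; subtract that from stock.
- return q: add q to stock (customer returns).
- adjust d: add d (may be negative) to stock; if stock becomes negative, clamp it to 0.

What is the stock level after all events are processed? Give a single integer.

Processing events:
Start: stock = 22
  Event 1 (restock 24): 22 + 24 = 46
  Event 2 (sale 20): sell min(20,46)=20. stock: 46 - 20 = 26. total_sold = 20
  Event 3 (sale 1): sell min(1,26)=1. stock: 26 - 1 = 25. total_sold = 21
  Event 4 (restock 15): 25 + 15 = 40
  Event 5 (restock 14): 40 + 14 = 54
  Event 6 (adjust +4): 54 + 4 = 58
  Event 7 (sale 20): sell min(20,58)=20. stock: 58 - 20 = 38. total_sold = 41
Final: stock = 38, total_sold = 41

Answer: 38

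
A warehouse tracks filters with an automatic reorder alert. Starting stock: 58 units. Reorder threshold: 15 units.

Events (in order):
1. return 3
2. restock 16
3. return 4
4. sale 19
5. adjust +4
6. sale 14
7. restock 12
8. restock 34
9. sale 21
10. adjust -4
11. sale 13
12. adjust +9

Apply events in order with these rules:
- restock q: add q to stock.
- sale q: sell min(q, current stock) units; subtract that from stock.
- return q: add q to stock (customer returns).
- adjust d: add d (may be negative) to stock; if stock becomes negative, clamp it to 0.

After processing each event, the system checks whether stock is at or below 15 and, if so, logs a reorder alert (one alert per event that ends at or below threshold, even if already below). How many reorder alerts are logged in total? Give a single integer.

Processing events:
Start: stock = 58
  Event 1 (return 3): 58 + 3 = 61
  Event 2 (restock 16): 61 + 16 = 77
  Event 3 (return 4): 77 + 4 = 81
  Event 4 (sale 19): sell min(19,81)=19. stock: 81 - 19 = 62. total_sold = 19
  Event 5 (adjust +4): 62 + 4 = 66
  Event 6 (sale 14): sell min(14,66)=14. stock: 66 - 14 = 52. total_sold = 33
  Event 7 (restock 12): 52 + 12 = 64
  Event 8 (restock 34): 64 + 34 = 98
  Event 9 (sale 21): sell min(21,98)=21. stock: 98 - 21 = 77. total_sold = 54
  Event 10 (adjust -4): 77 + -4 = 73
  Event 11 (sale 13): sell min(13,73)=13. stock: 73 - 13 = 60. total_sold = 67
  Event 12 (adjust +9): 60 + 9 = 69
Final: stock = 69, total_sold = 67

Checking against threshold 15:
  After event 1: stock=61 > 15
  After event 2: stock=77 > 15
  After event 3: stock=81 > 15
  After event 4: stock=62 > 15
  After event 5: stock=66 > 15
  After event 6: stock=52 > 15
  After event 7: stock=64 > 15
  After event 8: stock=98 > 15
  After event 9: stock=77 > 15
  After event 10: stock=73 > 15
  After event 11: stock=60 > 15
  After event 12: stock=69 > 15
Alert events: []. Count = 0

Answer: 0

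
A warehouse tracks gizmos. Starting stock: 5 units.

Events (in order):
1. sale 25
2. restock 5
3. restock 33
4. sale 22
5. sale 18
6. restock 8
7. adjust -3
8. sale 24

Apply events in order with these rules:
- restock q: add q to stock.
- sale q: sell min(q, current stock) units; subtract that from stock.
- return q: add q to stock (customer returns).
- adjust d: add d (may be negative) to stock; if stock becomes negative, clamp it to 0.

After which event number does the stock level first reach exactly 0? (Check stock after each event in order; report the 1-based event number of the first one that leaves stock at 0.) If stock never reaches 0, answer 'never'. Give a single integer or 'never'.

Answer: 1

Derivation:
Processing events:
Start: stock = 5
  Event 1 (sale 25): sell min(25,5)=5. stock: 5 - 5 = 0. total_sold = 5
  Event 2 (restock 5): 0 + 5 = 5
  Event 3 (restock 33): 5 + 33 = 38
  Event 4 (sale 22): sell min(22,38)=22. stock: 38 - 22 = 16. total_sold = 27
  Event 5 (sale 18): sell min(18,16)=16. stock: 16 - 16 = 0. total_sold = 43
  Event 6 (restock 8): 0 + 8 = 8
  Event 7 (adjust -3): 8 + -3 = 5
  Event 8 (sale 24): sell min(24,5)=5. stock: 5 - 5 = 0. total_sold = 48
Final: stock = 0, total_sold = 48

First zero at event 1.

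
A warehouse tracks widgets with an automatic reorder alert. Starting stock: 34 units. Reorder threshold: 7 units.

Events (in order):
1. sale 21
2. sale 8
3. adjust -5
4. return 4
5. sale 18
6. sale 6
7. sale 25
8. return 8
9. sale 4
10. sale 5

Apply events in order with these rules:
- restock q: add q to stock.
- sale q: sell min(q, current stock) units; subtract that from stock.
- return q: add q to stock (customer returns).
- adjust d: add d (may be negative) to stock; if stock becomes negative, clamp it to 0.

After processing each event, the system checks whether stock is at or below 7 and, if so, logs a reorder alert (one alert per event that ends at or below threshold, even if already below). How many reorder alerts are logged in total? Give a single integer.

Answer: 8

Derivation:
Processing events:
Start: stock = 34
  Event 1 (sale 21): sell min(21,34)=21. stock: 34 - 21 = 13. total_sold = 21
  Event 2 (sale 8): sell min(8,13)=8. stock: 13 - 8 = 5. total_sold = 29
  Event 3 (adjust -5): 5 + -5 = 0
  Event 4 (return 4): 0 + 4 = 4
  Event 5 (sale 18): sell min(18,4)=4. stock: 4 - 4 = 0. total_sold = 33
  Event 6 (sale 6): sell min(6,0)=0. stock: 0 - 0 = 0. total_sold = 33
  Event 7 (sale 25): sell min(25,0)=0. stock: 0 - 0 = 0. total_sold = 33
  Event 8 (return 8): 0 + 8 = 8
  Event 9 (sale 4): sell min(4,8)=4. stock: 8 - 4 = 4. total_sold = 37
  Event 10 (sale 5): sell min(5,4)=4. stock: 4 - 4 = 0. total_sold = 41
Final: stock = 0, total_sold = 41

Checking against threshold 7:
  After event 1: stock=13 > 7
  After event 2: stock=5 <= 7 -> ALERT
  After event 3: stock=0 <= 7 -> ALERT
  After event 4: stock=4 <= 7 -> ALERT
  After event 5: stock=0 <= 7 -> ALERT
  After event 6: stock=0 <= 7 -> ALERT
  After event 7: stock=0 <= 7 -> ALERT
  After event 8: stock=8 > 7
  After event 9: stock=4 <= 7 -> ALERT
  After event 10: stock=0 <= 7 -> ALERT
Alert events: [2, 3, 4, 5, 6, 7, 9, 10]. Count = 8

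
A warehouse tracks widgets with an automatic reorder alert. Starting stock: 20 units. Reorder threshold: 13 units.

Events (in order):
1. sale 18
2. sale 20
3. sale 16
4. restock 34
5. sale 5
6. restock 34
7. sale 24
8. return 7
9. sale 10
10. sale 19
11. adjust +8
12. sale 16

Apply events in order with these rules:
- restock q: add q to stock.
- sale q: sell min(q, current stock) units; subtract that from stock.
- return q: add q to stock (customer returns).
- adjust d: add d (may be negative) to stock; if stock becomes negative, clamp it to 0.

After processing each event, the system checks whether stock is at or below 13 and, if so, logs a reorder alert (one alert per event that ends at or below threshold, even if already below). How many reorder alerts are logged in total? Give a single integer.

Processing events:
Start: stock = 20
  Event 1 (sale 18): sell min(18,20)=18. stock: 20 - 18 = 2. total_sold = 18
  Event 2 (sale 20): sell min(20,2)=2. stock: 2 - 2 = 0. total_sold = 20
  Event 3 (sale 16): sell min(16,0)=0. stock: 0 - 0 = 0. total_sold = 20
  Event 4 (restock 34): 0 + 34 = 34
  Event 5 (sale 5): sell min(5,34)=5. stock: 34 - 5 = 29. total_sold = 25
  Event 6 (restock 34): 29 + 34 = 63
  Event 7 (sale 24): sell min(24,63)=24. stock: 63 - 24 = 39. total_sold = 49
  Event 8 (return 7): 39 + 7 = 46
  Event 9 (sale 10): sell min(10,46)=10. stock: 46 - 10 = 36. total_sold = 59
  Event 10 (sale 19): sell min(19,36)=19. stock: 36 - 19 = 17. total_sold = 78
  Event 11 (adjust +8): 17 + 8 = 25
  Event 12 (sale 16): sell min(16,25)=16. stock: 25 - 16 = 9. total_sold = 94
Final: stock = 9, total_sold = 94

Checking against threshold 13:
  After event 1: stock=2 <= 13 -> ALERT
  After event 2: stock=0 <= 13 -> ALERT
  After event 3: stock=0 <= 13 -> ALERT
  After event 4: stock=34 > 13
  After event 5: stock=29 > 13
  After event 6: stock=63 > 13
  After event 7: stock=39 > 13
  After event 8: stock=46 > 13
  After event 9: stock=36 > 13
  After event 10: stock=17 > 13
  After event 11: stock=25 > 13
  After event 12: stock=9 <= 13 -> ALERT
Alert events: [1, 2, 3, 12]. Count = 4

Answer: 4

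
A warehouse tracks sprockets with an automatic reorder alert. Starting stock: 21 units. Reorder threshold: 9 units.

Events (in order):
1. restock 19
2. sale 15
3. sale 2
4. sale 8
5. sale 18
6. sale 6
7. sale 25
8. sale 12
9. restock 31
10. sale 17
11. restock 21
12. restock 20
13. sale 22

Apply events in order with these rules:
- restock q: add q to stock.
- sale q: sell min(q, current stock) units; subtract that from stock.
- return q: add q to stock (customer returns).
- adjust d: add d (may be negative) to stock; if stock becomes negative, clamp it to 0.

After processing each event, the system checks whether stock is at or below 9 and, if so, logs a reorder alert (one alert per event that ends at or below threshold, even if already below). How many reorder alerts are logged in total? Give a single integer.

Answer: 4

Derivation:
Processing events:
Start: stock = 21
  Event 1 (restock 19): 21 + 19 = 40
  Event 2 (sale 15): sell min(15,40)=15. stock: 40 - 15 = 25. total_sold = 15
  Event 3 (sale 2): sell min(2,25)=2. stock: 25 - 2 = 23. total_sold = 17
  Event 4 (sale 8): sell min(8,23)=8. stock: 23 - 8 = 15. total_sold = 25
  Event 5 (sale 18): sell min(18,15)=15. stock: 15 - 15 = 0. total_sold = 40
  Event 6 (sale 6): sell min(6,0)=0. stock: 0 - 0 = 0. total_sold = 40
  Event 7 (sale 25): sell min(25,0)=0. stock: 0 - 0 = 0. total_sold = 40
  Event 8 (sale 12): sell min(12,0)=0. stock: 0 - 0 = 0. total_sold = 40
  Event 9 (restock 31): 0 + 31 = 31
  Event 10 (sale 17): sell min(17,31)=17. stock: 31 - 17 = 14. total_sold = 57
  Event 11 (restock 21): 14 + 21 = 35
  Event 12 (restock 20): 35 + 20 = 55
  Event 13 (sale 22): sell min(22,55)=22. stock: 55 - 22 = 33. total_sold = 79
Final: stock = 33, total_sold = 79

Checking against threshold 9:
  After event 1: stock=40 > 9
  After event 2: stock=25 > 9
  After event 3: stock=23 > 9
  After event 4: stock=15 > 9
  After event 5: stock=0 <= 9 -> ALERT
  After event 6: stock=0 <= 9 -> ALERT
  After event 7: stock=0 <= 9 -> ALERT
  After event 8: stock=0 <= 9 -> ALERT
  After event 9: stock=31 > 9
  After event 10: stock=14 > 9
  After event 11: stock=35 > 9
  After event 12: stock=55 > 9
  After event 13: stock=33 > 9
Alert events: [5, 6, 7, 8]. Count = 4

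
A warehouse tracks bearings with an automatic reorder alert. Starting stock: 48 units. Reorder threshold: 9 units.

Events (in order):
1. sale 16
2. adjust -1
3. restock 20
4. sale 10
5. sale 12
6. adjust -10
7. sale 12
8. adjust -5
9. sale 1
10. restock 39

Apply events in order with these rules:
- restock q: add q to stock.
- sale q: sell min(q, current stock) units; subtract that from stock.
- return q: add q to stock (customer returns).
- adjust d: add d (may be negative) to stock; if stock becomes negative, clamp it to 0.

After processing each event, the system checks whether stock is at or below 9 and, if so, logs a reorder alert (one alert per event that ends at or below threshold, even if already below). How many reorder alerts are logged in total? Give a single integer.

Processing events:
Start: stock = 48
  Event 1 (sale 16): sell min(16,48)=16. stock: 48 - 16 = 32. total_sold = 16
  Event 2 (adjust -1): 32 + -1 = 31
  Event 3 (restock 20): 31 + 20 = 51
  Event 4 (sale 10): sell min(10,51)=10. stock: 51 - 10 = 41. total_sold = 26
  Event 5 (sale 12): sell min(12,41)=12. stock: 41 - 12 = 29. total_sold = 38
  Event 6 (adjust -10): 29 + -10 = 19
  Event 7 (sale 12): sell min(12,19)=12. stock: 19 - 12 = 7. total_sold = 50
  Event 8 (adjust -5): 7 + -5 = 2
  Event 9 (sale 1): sell min(1,2)=1. stock: 2 - 1 = 1. total_sold = 51
  Event 10 (restock 39): 1 + 39 = 40
Final: stock = 40, total_sold = 51

Checking against threshold 9:
  After event 1: stock=32 > 9
  After event 2: stock=31 > 9
  After event 3: stock=51 > 9
  After event 4: stock=41 > 9
  After event 5: stock=29 > 9
  After event 6: stock=19 > 9
  After event 7: stock=7 <= 9 -> ALERT
  After event 8: stock=2 <= 9 -> ALERT
  After event 9: stock=1 <= 9 -> ALERT
  After event 10: stock=40 > 9
Alert events: [7, 8, 9]. Count = 3

Answer: 3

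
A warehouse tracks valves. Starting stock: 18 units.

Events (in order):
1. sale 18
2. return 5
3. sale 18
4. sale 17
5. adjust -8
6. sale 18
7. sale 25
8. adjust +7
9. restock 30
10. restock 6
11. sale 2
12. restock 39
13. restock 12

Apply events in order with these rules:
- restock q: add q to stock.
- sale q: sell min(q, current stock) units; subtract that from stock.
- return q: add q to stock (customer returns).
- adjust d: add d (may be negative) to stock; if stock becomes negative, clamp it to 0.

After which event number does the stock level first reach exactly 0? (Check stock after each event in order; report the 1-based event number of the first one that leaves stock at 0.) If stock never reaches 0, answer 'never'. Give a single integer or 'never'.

Processing events:
Start: stock = 18
  Event 1 (sale 18): sell min(18,18)=18. stock: 18 - 18 = 0. total_sold = 18
  Event 2 (return 5): 0 + 5 = 5
  Event 3 (sale 18): sell min(18,5)=5. stock: 5 - 5 = 0. total_sold = 23
  Event 4 (sale 17): sell min(17,0)=0. stock: 0 - 0 = 0. total_sold = 23
  Event 5 (adjust -8): 0 + -8 = 0 (clamped to 0)
  Event 6 (sale 18): sell min(18,0)=0. stock: 0 - 0 = 0. total_sold = 23
  Event 7 (sale 25): sell min(25,0)=0. stock: 0 - 0 = 0. total_sold = 23
  Event 8 (adjust +7): 0 + 7 = 7
  Event 9 (restock 30): 7 + 30 = 37
  Event 10 (restock 6): 37 + 6 = 43
  Event 11 (sale 2): sell min(2,43)=2. stock: 43 - 2 = 41. total_sold = 25
  Event 12 (restock 39): 41 + 39 = 80
  Event 13 (restock 12): 80 + 12 = 92
Final: stock = 92, total_sold = 25

First zero at event 1.

Answer: 1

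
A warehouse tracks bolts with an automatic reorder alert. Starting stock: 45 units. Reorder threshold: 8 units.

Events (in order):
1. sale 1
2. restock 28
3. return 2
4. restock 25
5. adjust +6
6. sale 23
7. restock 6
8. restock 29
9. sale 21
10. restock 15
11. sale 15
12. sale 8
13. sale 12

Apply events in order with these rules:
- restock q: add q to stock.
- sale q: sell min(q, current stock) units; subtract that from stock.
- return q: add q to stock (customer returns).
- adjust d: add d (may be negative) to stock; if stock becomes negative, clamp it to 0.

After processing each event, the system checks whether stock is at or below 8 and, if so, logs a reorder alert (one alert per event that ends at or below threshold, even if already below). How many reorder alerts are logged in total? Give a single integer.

Answer: 0

Derivation:
Processing events:
Start: stock = 45
  Event 1 (sale 1): sell min(1,45)=1. stock: 45 - 1 = 44. total_sold = 1
  Event 2 (restock 28): 44 + 28 = 72
  Event 3 (return 2): 72 + 2 = 74
  Event 4 (restock 25): 74 + 25 = 99
  Event 5 (adjust +6): 99 + 6 = 105
  Event 6 (sale 23): sell min(23,105)=23. stock: 105 - 23 = 82. total_sold = 24
  Event 7 (restock 6): 82 + 6 = 88
  Event 8 (restock 29): 88 + 29 = 117
  Event 9 (sale 21): sell min(21,117)=21. stock: 117 - 21 = 96. total_sold = 45
  Event 10 (restock 15): 96 + 15 = 111
  Event 11 (sale 15): sell min(15,111)=15. stock: 111 - 15 = 96. total_sold = 60
  Event 12 (sale 8): sell min(8,96)=8. stock: 96 - 8 = 88. total_sold = 68
  Event 13 (sale 12): sell min(12,88)=12. stock: 88 - 12 = 76. total_sold = 80
Final: stock = 76, total_sold = 80

Checking against threshold 8:
  After event 1: stock=44 > 8
  After event 2: stock=72 > 8
  After event 3: stock=74 > 8
  After event 4: stock=99 > 8
  After event 5: stock=105 > 8
  After event 6: stock=82 > 8
  After event 7: stock=88 > 8
  After event 8: stock=117 > 8
  After event 9: stock=96 > 8
  After event 10: stock=111 > 8
  After event 11: stock=96 > 8
  After event 12: stock=88 > 8
  After event 13: stock=76 > 8
Alert events: []. Count = 0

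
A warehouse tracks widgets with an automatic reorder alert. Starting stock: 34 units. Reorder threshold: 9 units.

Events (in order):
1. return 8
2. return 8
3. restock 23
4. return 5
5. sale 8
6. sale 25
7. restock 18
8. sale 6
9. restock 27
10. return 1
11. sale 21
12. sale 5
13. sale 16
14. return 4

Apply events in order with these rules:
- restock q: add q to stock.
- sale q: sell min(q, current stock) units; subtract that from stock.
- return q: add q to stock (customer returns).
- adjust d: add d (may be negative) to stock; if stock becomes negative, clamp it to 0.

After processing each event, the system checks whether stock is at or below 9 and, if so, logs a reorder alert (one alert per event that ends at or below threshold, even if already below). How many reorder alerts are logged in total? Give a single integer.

Answer: 0

Derivation:
Processing events:
Start: stock = 34
  Event 1 (return 8): 34 + 8 = 42
  Event 2 (return 8): 42 + 8 = 50
  Event 3 (restock 23): 50 + 23 = 73
  Event 4 (return 5): 73 + 5 = 78
  Event 5 (sale 8): sell min(8,78)=8. stock: 78 - 8 = 70. total_sold = 8
  Event 6 (sale 25): sell min(25,70)=25. stock: 70 - 25 = 45. total_sold = 33
  Event 7 (restock 18): 45 + 18 = 63
  Event 8 (sale 6): sell min(6,63)=6. stock: 63 - 6 = 57. total_sold = 39
  Event 9 (restock 27): 57 + 27 = 84
  Event 10 (return 1): 84 + 1 = 85
  Event 11 (sale 21): sell min(21,85)=21. stock: 85 - 21 = 64. total_sold = 60
  Event 12 (sale 5): sell min(5,64)=5. stock: 64 - 5 = 59. total_sold = 65
  Event 13 (sale 16): sell min(16,59)=16. stock: 59 - 16 = 43. total_sold = 81
  Event 14 (return 4): 43 + 4 = 47
Final: stock = 47, total_sold = 81

Checking against threshold 9:
  After event 1: stock=42 > 9
  After event 2: stock=50 > 9
  After event 3: stock=73 > 9
  After event 4: stock=78 > 9
  After event 5: stock=70 > 9
  After event 6: stock=45 > 9
  After event 7: stock=63 > 9
  After event 8: stock=57 > 9
  After event 9: stock=84 > 9
  After event 10: stock=85 > 9
  After event 11: stock=64 > 9
  After event 12: stock=59 > 9
  After event 13: stock=43 > 9
  After event 14: stock=47 > 9
Alert events: []. Count = 0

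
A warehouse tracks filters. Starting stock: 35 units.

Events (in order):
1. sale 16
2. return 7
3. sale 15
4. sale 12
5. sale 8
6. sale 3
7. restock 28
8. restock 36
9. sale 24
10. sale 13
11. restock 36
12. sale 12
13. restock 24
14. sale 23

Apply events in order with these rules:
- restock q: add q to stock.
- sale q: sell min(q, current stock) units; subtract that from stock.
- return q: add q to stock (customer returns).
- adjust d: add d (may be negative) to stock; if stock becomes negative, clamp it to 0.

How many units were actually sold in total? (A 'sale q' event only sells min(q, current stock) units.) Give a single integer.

Processing events:
Start: stock = 35
  Event 1 (sale 16): sell min(16,35)=16. stock: 35 - 16 = 19. total_sold = 16
  Event 2 (return 7): 19 + 7 = 26
  Event 3 (sale 15): sell min(15,26)=15. stock: 26 - 15 = 11. total_sold = 31
  Event 4 (sale 12): sell min(12,11)=11. stock: 11 - 11 = 0. total_sold = 42
  Event 5 (sale 8): sell min(8,0)=0. stock: 0 - 0 = 0. total_sold = 42
  Event 6 (sale 3): sell min(3,0)=0. stock: 0 - 0 = 0. total_sold = 42
  Event 7 (restock 28): 0 + 28 = 28
  Event 8 (restock 36): 28 + 36 = 64
  Event 9 (sale 24): sell min(24,64)=24. stock: 64 - 24 = 40. total_sold = 66
  Event 10 (sale 13): sell min(13,40)=13. stock: 40 - 13 = 27. total_sold = 79
  Event 11 (restock 36): 27 + 36 = 63
  Event 12 (sale 12): sell min(12,63)=12. stock: 63 - 12 = 51. total_sold = 91
  Event 13 (restock 24): 51 + 24 = 75
  Event 14 (sale 23): sell min(23,75)=23. stock: 75 - 23 = 52. total_sold = 114
Final: stock = 52, total_sold = 114

Answer: 114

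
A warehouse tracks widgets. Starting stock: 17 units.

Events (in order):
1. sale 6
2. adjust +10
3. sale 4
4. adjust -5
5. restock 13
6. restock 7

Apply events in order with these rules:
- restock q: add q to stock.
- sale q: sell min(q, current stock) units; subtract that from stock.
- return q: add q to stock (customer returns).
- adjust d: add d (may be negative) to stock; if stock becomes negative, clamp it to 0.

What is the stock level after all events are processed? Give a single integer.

Processing events:
Start: stock = 17
  Event 1 (sale 6): sell min(6,17)=6. stock: 17 - 6 = 11. total_sold = 6
  Event 2 (adjust +10): 11 + 10 = 21
  Event 3 (sale 4): sell min(4,21)=4. stock: 21 - 4 = 17. total_sold = 10
  Event 4 (adjust -5): 17 + -5 = 12
  Event 5 (restock 13): 12 + 13 = 25
  Event 6 (restock 7): 25 + 7 = 32
Final: stock = 32, total_sold = 10

Answer: 32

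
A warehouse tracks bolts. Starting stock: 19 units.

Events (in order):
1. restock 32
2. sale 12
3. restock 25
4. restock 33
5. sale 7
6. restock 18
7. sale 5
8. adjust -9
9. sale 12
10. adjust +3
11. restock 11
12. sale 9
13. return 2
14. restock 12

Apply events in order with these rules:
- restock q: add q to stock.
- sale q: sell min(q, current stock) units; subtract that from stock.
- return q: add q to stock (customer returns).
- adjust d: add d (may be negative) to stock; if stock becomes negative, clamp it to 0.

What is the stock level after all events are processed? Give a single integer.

Processing events:
Start: stock = 19
  Event 1 (restock 32): 19 + 32 = 51
  Event 2 (sale 12): sell min(12,51)=12. stock: 51 - 12 = 39. total_sold = 12
  Event 3 (restock 25): 39 + 25 = 64
  Event 4 (restock 33): 64 + 33 = 97
  Event 5 (sale 7): sell min(7,97)=7. stock: 97 - 7 = 90. total_sold = 19
  Event 6 (restock 18): 90 + 18 = 108
  Event 7 (sale 5): sell min(5,108)=5. stock: 108 - 5 = 103. total_sold = 24
  Event 8 (adjust -9): 103 + -9 = 94
  Event 9 (sale 12): sell min(12,94)=12. stock: 94 - 12 = 82. total_sold = 36
  Event 10 (adjust +3): 82 + 3 = 85
  Event 11 (restock 11): 85 + 11 = 96
  Event 12 (sale 9): sell min(9,96)=9. stock: 96 - 9 = 87. total_sold = 45
  Event 13 (return 2): 87 + 2 = 89
  Event 14 (restock 12): 89 + 12 = 101
Final: stock = 101, total_sold = 45

Answer: 101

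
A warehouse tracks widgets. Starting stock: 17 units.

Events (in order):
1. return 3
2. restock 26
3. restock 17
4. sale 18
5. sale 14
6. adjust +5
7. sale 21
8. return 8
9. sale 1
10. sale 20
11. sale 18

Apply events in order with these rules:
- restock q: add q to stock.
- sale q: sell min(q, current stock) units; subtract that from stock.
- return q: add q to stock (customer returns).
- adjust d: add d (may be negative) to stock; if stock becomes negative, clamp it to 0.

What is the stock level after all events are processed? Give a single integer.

Processing events:
Start: stock = 17
  Event 1 (return 3): 17 + 3 = 20
  Event 2 (restock 26): 20 + 26 = 46
  Event 3 (restock 17): 46 + 17 = 63
  Event 4 (sale 18): sell min(18,63)=18. stock: 63 - 18 = 45. total_sold = 18
  Event 5 (sale 14): sell min(14,45)=14. stock: 45 - 14 = 31. total_sold = 32
  Event 6 (adjust +5): 31 + 5 = 36
  Event 7 (sale 21): sell min(21,36)=21. stock: 36 - 21 = 15. total_sold = 53
  Event 8 (return 8): 15 + 8 = 23
  Event 9 (sale 1): sell min(1,23)=1. stock: 23 - 1 = 22. total_sold = 54
  Event 10 (sale 20): sell min(20,22)=20. stock: 22 - 20 = 2. total_sold = 74
  Event 11 (sale 18): sell min(18,2)=2. stock: 2 - 2 = 0. total_sold = 76
Final: stock = 0, total_sold = 76

Answer: 0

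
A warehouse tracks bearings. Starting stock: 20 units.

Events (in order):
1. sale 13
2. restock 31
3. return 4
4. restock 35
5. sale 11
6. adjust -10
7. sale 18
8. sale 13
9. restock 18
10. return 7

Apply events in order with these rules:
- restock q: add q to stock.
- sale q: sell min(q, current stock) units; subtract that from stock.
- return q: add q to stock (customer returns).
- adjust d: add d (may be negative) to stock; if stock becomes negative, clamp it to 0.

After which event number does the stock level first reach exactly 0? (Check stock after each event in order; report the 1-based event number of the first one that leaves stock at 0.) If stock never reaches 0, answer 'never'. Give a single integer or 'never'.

Answer: never

Derivation:
Processing events:
Start: stock = 20
  Event 1 (sale 13): sell min(13,20)=13. stock: 20 - 13 = 7. total_sold = 13
  Event 2 (restock 31): 7 + 31 = 38
  Event 3 (return 4): 38 + 4 = 42
  Event 4 (restock 35): 42 + 35 = 77
  Event 5 (sale 11): sell min(11,77)=11. stock: 77 - 11 = 66. total_sold = 24
  Event 6 (adjust -10): 66 + -10 = 56
  Event 7 (sale 18): sell min(18,56)=18. stock: 56 - 18 = 38. total_sold = 42
  Event 8 (sale 13): sell min(13,38)=13. stock: 38 - 13 = 25. total_sold = 55
  Event 9 (restock 18): 25 + 18 = 43
  Event 10 (return 7): 43 + 7 = 50
Final: stock = 50, total_sold = 55

Stock never reaches 0.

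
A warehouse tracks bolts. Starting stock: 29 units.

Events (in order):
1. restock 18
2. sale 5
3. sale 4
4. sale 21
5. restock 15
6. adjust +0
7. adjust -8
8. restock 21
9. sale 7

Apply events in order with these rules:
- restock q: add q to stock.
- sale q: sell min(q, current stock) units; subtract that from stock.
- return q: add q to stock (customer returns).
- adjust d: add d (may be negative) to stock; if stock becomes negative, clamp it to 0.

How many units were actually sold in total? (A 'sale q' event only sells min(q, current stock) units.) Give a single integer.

Answer: 37

Derivation:
Processing events:
Start: stock = 29
  Event 1 (restock 18): 29 + 18 = 47
  Event 2 (sale 5): sell min(5,47)=5. stock: 47 - 5 = 42. total_sold = 5
  Event 3 (sale 4): sell min(4,42)=4. stock: 42 - 4 = 38. total_sold = 9
  Event 4 (sale 21): sell min(21,38)=21. stock: 38 - 21 = 17. total_sold = 30
  Event 5 (restock 15): 17 + 15 = 32
  Event 6 (adjust +0): 32 + 0 = 32
  Event 7 (adjust -8): 32 + -8 = 24
  Event 8 (restock 21): 24 + 21 = 45
  Event 9 (sale 7): sell min(7,45)=7. stock: 45 - 7 = 38. total_sold = 37
Final: stock = 38, total_sold = 37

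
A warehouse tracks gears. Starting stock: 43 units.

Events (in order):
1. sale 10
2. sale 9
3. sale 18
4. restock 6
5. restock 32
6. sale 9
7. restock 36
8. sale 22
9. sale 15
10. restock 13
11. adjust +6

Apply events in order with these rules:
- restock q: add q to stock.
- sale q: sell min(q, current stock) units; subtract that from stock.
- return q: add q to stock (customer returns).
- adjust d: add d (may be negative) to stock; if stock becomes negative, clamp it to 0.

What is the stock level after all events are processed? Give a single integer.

Processing events:
Start: stock = 43
  Event 1 (sale 10): sell min(10,43)=10. stock: 43 - 10 = 33. total_sold = 10
  Event 2 (sale 9): sell min(9,33)=9. stock: 33 - 9 = 24. total_sold = 19
  Event 3 (sale 18): sell min(18,24)=18. stock: 24 - 18 = 6. total_sold = 37
  Event 4 (restock 6): 6 + 6 = 12
  Event 5 (restock 32): 12 + 32 = 44
  Event 6 (sale 9): sell min(9,44)=9. stock: 44 - 9 = 35. total_sold = 46
  Event 7 (restock 36): 35 + 36 = 71
  Event 8 (sale 22): sell min(22,71)=22. stock: 71 - 22 = 49. total_sold = 68
  Event 9 (sale 15): sell min(15,49)=15. stock: 49 - 15 = 34. total_sold = 83
  Event 10 (restock 13): 34 + 13 = 47
  Event 11 (adjust +6): 47 + 6 = 53
Final: stock = 53, total_sold = 83

Answer: 53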